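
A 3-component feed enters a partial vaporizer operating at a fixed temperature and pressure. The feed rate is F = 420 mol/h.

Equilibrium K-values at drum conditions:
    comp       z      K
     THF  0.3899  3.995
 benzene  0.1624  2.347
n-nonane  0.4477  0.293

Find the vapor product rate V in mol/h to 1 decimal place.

Material balance + equilibrium reduce to Σ zᵢ(Kᵢ−1)/(1+V/F(Kᵢ−1)) = 0.
g(0) = ΣzᵢKᵢ − 1 = 1.0700 and g(1) = 1 − Σzᵢ/Kᵢ = -0.6948, so a root lies in (0, 1).
Iterate (Newton) starting at V/F = 0.5:
  V/F = 0.5000: g = 0.10869, g' = -1.2013 → V/F = 0.5905
  V/F = 0.5905: g = 0.00029, g' = -1.2072 → V/F = 0.5907
Converged at V/F = 0.5907.
Then V = V/F·F = 0.5907·420 = 248.1 mol/h and L = F − V = 171.9 mol/h.

V = 248.1 mol/h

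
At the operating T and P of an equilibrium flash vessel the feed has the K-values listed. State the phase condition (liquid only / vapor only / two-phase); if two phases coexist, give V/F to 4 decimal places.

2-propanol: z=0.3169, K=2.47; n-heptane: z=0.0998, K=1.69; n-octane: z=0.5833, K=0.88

vapor only

ΣzᵢKᵢ = 1.4647; Σzᵢ/Kᵢ = 0.8502.
Since Σzᵢ/Kᵢ < 1 the mixture is above its dew point — single vapor phase.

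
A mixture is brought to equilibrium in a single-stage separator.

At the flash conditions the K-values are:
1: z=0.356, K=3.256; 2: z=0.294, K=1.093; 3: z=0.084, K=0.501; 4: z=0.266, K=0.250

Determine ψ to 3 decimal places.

Rachford–Rice: g(ψ) = Σ zᵢ(Kᵢ−1)/(1+ψ(Kᵢ−1)) = 0.
g(0) = ΣzᵢKᵢ − 1 = 0.589 and g(1) = 1 − Σzᵢ/Kᵢ = -0.610, so a root lies in (0, 1).
Newton–Raphson from ψ = 0.5:
  ψ = 0.500: g = 0.0285, g' = -0.823 → ψ = 0.535
  ψ = 0.535: g = -0.0001, g' = -0.830 → ψ = 0.534
Converged at ψ = 0.534.

ψ = 0.534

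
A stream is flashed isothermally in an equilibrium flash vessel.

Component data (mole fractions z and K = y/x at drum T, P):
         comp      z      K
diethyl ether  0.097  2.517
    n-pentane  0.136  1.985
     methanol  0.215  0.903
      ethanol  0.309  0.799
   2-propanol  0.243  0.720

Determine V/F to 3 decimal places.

Rachford–Rice: g(V/F) = Σ zᵢ(Kᵢ−1)/(1+V/F(Kᵢ−1)) = 0.
g(0) = ΣzᵢKᵢ − 1 = 0.130 and g(1) = 1 − Σzᵢ/Kᵢ = -0.069, so a root lies in (0, 1).
Newton–Raphson from V/F = 0.5:
  V/F = 0.500: g = 0.0034, g' = -0.175 → V/F = 0.519
Converged at V/F = 0.519.

V/F = 0.519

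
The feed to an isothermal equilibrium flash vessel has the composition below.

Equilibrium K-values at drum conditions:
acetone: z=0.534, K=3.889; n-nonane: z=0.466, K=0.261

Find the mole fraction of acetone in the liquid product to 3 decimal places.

x_acetone = 0.204

Binary case is linear: z₁(K₁−1)(1+V/F(K₂−1)) + z₂(K₂−1)(1+V/F(K₁−1)) = 0
⇒ V/F = [z₁(K₁−1)+z₂(K₂−1)] / [−(K₁−1)(K₂−1)] = 1.1984/2.1350 = 0.561
Compositions from xᵢ = zᵢ/(1+V/F(Kᵢ−1)), yᵢ = Kᵢxᵢ:
  acetone: x = 0.204, y = 0.792
  n-nonane: x = 0.796, y = 0.208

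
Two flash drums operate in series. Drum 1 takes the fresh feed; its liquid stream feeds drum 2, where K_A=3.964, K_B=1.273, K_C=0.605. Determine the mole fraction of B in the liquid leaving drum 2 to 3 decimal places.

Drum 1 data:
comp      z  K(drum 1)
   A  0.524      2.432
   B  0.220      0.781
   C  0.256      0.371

x_B (drum 2) = 0.216

Drum 1:
Newton–Raphson from ψ₁ = 0.3:
  ψ₁ = 0.300: g = 0.2748, g' = -0.692 → ψ₁ = 0.697
  ψ₁ = 0.697: g = 0.0318, g' = -0.605 → ψ₁ = 0.750
  ψ₁ = 0.750: g = -0.0006, g' = -0.628 → ψ₁ = 0.749
Converged at ψ₁ = 0.749.
Drum-1 compositions:
  A: x = 0.253, y = 0.615
  B: x = 0.263, y = 0.206
  C: x = 0.484, y = 0.180
Drum-2 feed = drum-1 liquid: z₂ = (0.2528, 0.2632, 0.4840).
Drum 2:
Material balance + equilibrium reduce to Σ zᵢ(Kᵢ−1)/(1+ψ₂(Kᵢ−1)) = 0.
g(0) = ΣzᵢKᵢ − 1 = 0.630 and g(1) = 1 − Σzᵢ/Kᵢ = -0.071, so a root lies in (0, 1).
Newton–Raphson from ψ₂ = 0.38:
  ψ₂ = 0.380: g = 0.1926, g' = -0.612 → ψ₂ = 0.695
  ψ₂ = 0.695: g = 0.0419, g' = -0.395 → ψ₂ = 0.801
  ψ₂ = 0.801: g = 0.0014, g' = -0.370 → ψ₂ = 0.805
Converged at ψ₂ = 0.805.
  A: x = 0.075, y = 0.296
  B: x = 0.216, y = 0.275
  C: x = 0.710, y = 0.429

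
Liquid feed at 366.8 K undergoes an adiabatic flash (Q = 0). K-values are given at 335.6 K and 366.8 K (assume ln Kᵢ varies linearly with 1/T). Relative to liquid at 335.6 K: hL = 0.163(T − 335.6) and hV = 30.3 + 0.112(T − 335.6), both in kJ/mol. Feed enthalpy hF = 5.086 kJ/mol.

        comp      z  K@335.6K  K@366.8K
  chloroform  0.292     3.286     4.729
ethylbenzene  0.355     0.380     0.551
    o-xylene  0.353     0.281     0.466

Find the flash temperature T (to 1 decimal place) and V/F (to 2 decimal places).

Adiabatic flash: solve Rachford–Rice at each trial T, then check hF = ψ·hV(T) + (1−ψ)·hL(T).
  T = 335.6 K: K = (3.286, 0.380, 0.281), RR gives ψ = 0.126, H_out = 3.827 kJ/mol
  T = 366.8 K: K = (4.729, 0.551, 0.466), RR gives ψ = 0.403, H_out = 16.663 kJ/mol
  T = 351.2 K: K = (3.974, 0.461, 0.366), RR gives ψ = 0.259, H_out = 10.198 kJ/mol
  T = 343.4 K: K = (3.621, 0.420, 0.322), RR gives ψ = 0.194, H_out = 7.060 kJ/mol
  T = 339.5 K: K = (3.452, 0.400, 0.301), RR gives ψ = 0.160, H_out = 5.463 kJ/mol
  T = 337.6 K: K = (3.370, 0.390, 0.291), RR gives ψ = 0.144, H_out = 4.672 kJ/mol
Linear interpolation between T = 337.6 (H_out = 4.672) and T = 339.5 (H_out = 5.463) on hF = 5.086 gives T ≈ 338.6 K, at which ψ = 0.15.

T = 338.6 K, V/F = 0.15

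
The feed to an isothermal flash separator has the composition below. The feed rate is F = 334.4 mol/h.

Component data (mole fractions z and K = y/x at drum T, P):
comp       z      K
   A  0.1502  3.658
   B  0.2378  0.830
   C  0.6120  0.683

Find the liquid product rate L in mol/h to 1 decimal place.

Newton–Raphson from β = 0.38:
  β = 0.3800: g = -0.06517, g' = -0.3500 → β = 0.1938
  β = 0.1938: g = 0.01500, g' = -0.5394 → β = 0.2216
  β = 0.2216: g = 0.00058, g' = -0.4988 → β = 0.2228
Converged at β = 0.2228.
Then V = β·F = 0.2228·334.4 = 74.5 mol/h and L = F − V = 259.9 mol/h.

L = 259.9 mol/h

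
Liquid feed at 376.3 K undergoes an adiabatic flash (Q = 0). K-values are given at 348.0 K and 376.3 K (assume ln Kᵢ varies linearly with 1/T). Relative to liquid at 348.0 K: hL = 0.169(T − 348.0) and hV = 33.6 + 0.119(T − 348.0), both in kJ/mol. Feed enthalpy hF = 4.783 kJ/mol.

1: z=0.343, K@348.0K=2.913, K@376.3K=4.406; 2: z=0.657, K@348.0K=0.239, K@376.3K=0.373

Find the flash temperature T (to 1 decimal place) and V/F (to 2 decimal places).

T = 350.3 K, V/F = 0.13

Adiabatic flash: solve Rachford–Rice at each trial T, then check hF = ψ·hV(T) + (1−ψ)·hL(T).
  T = 348.0 K: K = (2.913, 0.239), RR gives ψ = 0.107, H_out = 3.605 kJ/mol
  T = 376.3 K: K = (4.406, 0.373), RR gives ψ = 0.354, H_out = 16.181 kJ/mol
  T = 362.1 K: K = (3.609, 0.301), RR gives ψ = 0.239, H_out = 10.240 kJ/mol
  T = 355.1 K: K = (3.252, 0.269), RR gives ψ = 0.177, H_out = 7.100 kJ/mol
  T = 351.6 K: K = (3.082, 0.254), RR gives ψ = 0.144, H_out = 5.426 kJ/mol
  T = 349.8 K: K = (2.997, 0.246), RR gives ψ = 0.126, H_out = 4.530 kJ/mol
Linear interpolation between T = 349.8 (H_out = 4.530) and T = 351.6 (H_out = 5.426) on hF = 4.783 gives T ≈ 350.3 K, at which ψ = 0.13.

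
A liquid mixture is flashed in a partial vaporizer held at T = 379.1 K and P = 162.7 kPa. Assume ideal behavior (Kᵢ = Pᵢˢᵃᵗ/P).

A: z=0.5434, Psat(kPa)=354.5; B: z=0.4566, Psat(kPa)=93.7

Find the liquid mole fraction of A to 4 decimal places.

Raoult's law: Kᵢ = Pᵢˢᵃᵗ/P = Pᵢˢᵃᵗ/162.7.
  K_A = 354.5/162.7 = 2.178857, K_B = 93.7/162.7 = 0.575907
Let ψ = V/F and solve Σ zᵢ(Kᵢ−1)/(1+ψ(Kᵢ−1)) = 0.
Check two-phase: ΣzᵢKᵢ = 1.4469 > 1 and Σzᵢ/Kᵢ = 1.0422 > 1, so g(0) = 0.4469 > 0 and g(1) = -0.0422 < 0.
Binary case is linear: z₁(K₁−1)(1+ψ(K₂−1)) + z₂(K₂−1)(1+ψ(K₁−1)) = 0
⇒ ψ = [z₁(K₁−1)+z₂(K₂−1)] / [−(K₁−1)(K₂−1)] = 0.44695/0.49995 = 0.8940
Compositions from xᵢ = zᵢ/(1+ψ(Kᵢ−1)), yᵢ = Kᵢxᵢ:
  A: x = 0.2646, y = 0.5765
  B: x = 0.7354, y = 0.4235

x_A = 0.2646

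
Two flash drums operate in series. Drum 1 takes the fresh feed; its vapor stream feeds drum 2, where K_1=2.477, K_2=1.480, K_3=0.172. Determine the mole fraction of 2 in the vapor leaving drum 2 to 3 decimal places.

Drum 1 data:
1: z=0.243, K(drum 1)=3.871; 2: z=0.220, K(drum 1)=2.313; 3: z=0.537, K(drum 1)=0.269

y_2 (drum 2) = 0.373

Drum 1:
Material balance + equilibrium reduce to Σ zᵢ(Kᵢ−1)/(1+ψ₁(Kᵢ−1)) = 0.
Feasibility: ΣzᵢKᵢ = 1.594, Σzᵢ/Kᵢ = 2.154 — both > 1, two phases present.
Newton iteration, ψ₁⁰ = 0.35:
  ψ₁ = 0.350: g = 0.0184, g' = -1.195 → ψ₁ = 0.365
Converged at ψ₁ = 0.365.
Drum-1 compositions:
  1: x = 0.119, y = 0.459
  2: x = 0.149, y = 0.344
  3: x = 0.733, y = 0.197
Drum-2 feed = drum-1 vapor: z₂ = (0.4590, 0.3439, 0.1971).
Drum 2:
Newton iteration, ψ₂⁰ = 0.5:
  ψ₂ = 0.500: g = 0.2446, g' = -0.776 → ψ₂ = 0.815
  ψ₂ = 0.815: g = -0.0756, g' = -1.525 → ψ₂ = 0.765
  ψ₂ = 0.765: g = -0.0067, g' = -1.271 → ψ₂ = 0.760
Converged at ψ₂ = 0.760.
  1: x = 0.216, y = 0.536
  2: x = 0.252, y = 0.373
  3: x = 0.532, y = 0.091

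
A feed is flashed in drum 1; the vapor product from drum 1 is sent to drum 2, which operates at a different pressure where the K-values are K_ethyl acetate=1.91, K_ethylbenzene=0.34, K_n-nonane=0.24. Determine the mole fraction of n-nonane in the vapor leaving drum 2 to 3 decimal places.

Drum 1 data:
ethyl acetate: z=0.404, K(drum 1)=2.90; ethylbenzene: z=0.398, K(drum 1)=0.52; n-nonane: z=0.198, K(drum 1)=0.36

y_n-nonane (drum 2) = 0.040

Drum 1:
Newton–Raphson from ψ₁ = 0.36:
  ψ₁ = 0.360: g = 0.0602, g' = -0.785 → ψ₁ = 0.437
  ψ₁ = 0.437: g = 0.0019, g' = -0.739 → ψ₁ = 0.439
Converged at ψ₁ = 0.439.
Drum-1 compositions:
  ethyl acetate: x = 0.220, y = 0.639
  ethylbenzene: x = 0.504, y = 0.262
  n-nonane: x = 0.275, y = 0.099
Drum-2 feed = drum-1 vapor: z₂ = (0.6386, 0.2623, 0.0992).
Drum 2:
Rachford–Rice: g(ψ₂) = Σ zᵢ(Kᵢ−1)/(1+ψ₂(Kᵢ−1)) = 0.
g(0) = ΣzᵢKᵢ − 1 = 0.333 and g(1) = 1 − Σzᵢ/Kᵢ = -0.519, so a root lies in (0, 1).
Iterate (Newton) starting at ψ₂ = 0.68:
  ψ₂ = 0.680: g = -0.1110, g' = -0.823 → ψ₂ = 0.545
  ψ₂ = 0.545: g = -0.0106, g' = -0.682 → ψ₂ = 0.530
  ψ₂ = 0.530: g = -0.0001, g' = -0.671 → ψ₂ = 0.529
Converged at ψ₂ = 0.529.
  ethyl acetate: x = 0.431, y = 0.823
  ethylbenzene: x = 0.403, y = 0.137
  n-nonane: x = 0.166, y = 0.040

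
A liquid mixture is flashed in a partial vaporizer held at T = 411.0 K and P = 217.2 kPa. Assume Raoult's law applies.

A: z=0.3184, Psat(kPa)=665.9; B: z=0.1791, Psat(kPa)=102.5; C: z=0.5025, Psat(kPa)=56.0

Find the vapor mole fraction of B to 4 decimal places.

Raoult's law: Kᵢ = Pᵢˢᵃᵗ/P = Pᵢˢᵃᵗ/217.2.
  K_A = 665.9/217.2 = 3.065838, K_B = 102.5/217.2 = 0.471915, K_C = 56.0/217.2 = 0.257827
Rachford–Rice: g(ψ) = Σ zᵢ(Kᵢ−1)/(1+ψ(Kᵢ−1)) = 0.
g(0) = ΣzᵢKᵢ − 1 = 0.1902 and g(1) = 1 − Σzᵢ/Kᵢ = -1.4324, so a root lies in (0, 1).
Newton–Raphson from ψ = 0.5:
  ψ = 0.5000: g = -0.39795, g' = -1.1208 → ψ = 0.1449
  ψ = 0.1449: g = -0.01412, g' = -1.2109 → ψ = 0.1333
  ψ = 0.1333: g = 0.00013, g' = -1.2341 → ψ = 0.1334
Converged at ψ = 0.1334.
Compositions from xᵢ = zᵢ/(1+ψ(Kᵢ−1)), yᵢ = Kᵢxᵢ:
  A: x = 0.2496, y = 0.7653
  B: x = 0.1927, y = 0.0909
  C: x = 0.5577, y = 0.1438

y_B = 0.0909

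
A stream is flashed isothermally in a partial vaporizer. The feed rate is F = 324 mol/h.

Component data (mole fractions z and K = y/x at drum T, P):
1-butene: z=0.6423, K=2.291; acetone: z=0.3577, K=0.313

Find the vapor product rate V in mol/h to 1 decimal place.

Rachford–Rice: g(ψ) = Σ zᵢ(Kᵢ−1)/(1+ψ(Kᵢ−1)) = 0.
Check two-phase: ΣzᵢKᵢ = 1.5835 > 1 and Σzᵢ/Kᵢ = 1.4232 > 1, so g(0) = 0.5835 > 0 and g(1) = -0.4232 < 0.
Binary case is linear: z₁(K₁−1)(1+ψ(K₂−1)) + z₂(K₂−1)(1+ψ(K₁−1)) = 0
⇒ ψ = [z₁(K₁−1)+z₂(K₂−1)] / [−(K₁−1)(K₂−1)] = 0.58347/0.88692 = 0.6579
Then V = ψ·F = 0.6579·324 = 213.1 mol/h and L = F − V = 110.9 mol/h.

V = 213.1 mol/h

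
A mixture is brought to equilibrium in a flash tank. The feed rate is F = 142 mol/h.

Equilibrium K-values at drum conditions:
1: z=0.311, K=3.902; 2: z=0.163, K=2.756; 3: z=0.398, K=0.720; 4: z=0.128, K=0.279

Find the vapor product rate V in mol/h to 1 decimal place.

V = 119.0 mol/h

Iterate (Newton) starting at ψ = 0.36:
  ψ = 0.360: g = 0.3682, g' = -0.975 → ψ = 0.738
  ψ = 0.738: g = 0.0745, g' = -0.714 → ψ = 0.842
  ψ = 0.842: g = -0.0031, g' = -0.787 → ψ = 0.838
Converged at ψ = 0.838.
Then V = ψ·F = 0.8380·142 = 119.0 mol/h and L = F − V = 23.0 mol/h.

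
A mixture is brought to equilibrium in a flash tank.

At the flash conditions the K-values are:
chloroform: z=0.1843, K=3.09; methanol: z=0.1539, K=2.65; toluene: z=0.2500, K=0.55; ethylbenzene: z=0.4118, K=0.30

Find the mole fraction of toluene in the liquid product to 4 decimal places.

Let β = V/F and solve Σ zᵢ(Kᵢ−1)/(1+β(Kᵢ−1)) = 0.
Feasibility: ΣzᵢKᵢ = 1.2384, Σzᵢ/Kᵢ = 1.9449 — both > 1, two phases present.
Newton iteration, β⁰ = 0.5:
  β = 0.5000: g = -0.26114, g' = -0.8802 → β = 0.2033
  β = 0.2033: g = 0.00055, g' = -0.9671 → β = 0.2039
Converged at β = 0.2039.
Compositions from xᵢ = zᵢ/(1+β(Kᵢ−1)), yᵢ = Kᵢxᵢ:
  chloroform: x = 0.1292, y = 0.3993
  methanol: x = 0.1152, y = 0.3052
  toluene: x = 0.2753, y = 0.1514
  ethylbenzene: x = 0.4804, y = 0.1441

x_toluene = 0.2753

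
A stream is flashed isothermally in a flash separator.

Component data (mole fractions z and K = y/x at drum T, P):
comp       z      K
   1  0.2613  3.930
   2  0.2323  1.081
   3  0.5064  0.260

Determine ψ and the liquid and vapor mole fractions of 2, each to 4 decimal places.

ψ = 0.2505, x_2 = 0.2277, y_2 = 0.2461

Newton iteration, ψ⁰ = 0.36:
  ψ = 0.3600: g = -0.11994, g' = -1.0480 → ψ = 0.2456
  ψ = 0.2456: g = 0.00576, g' = -1.1743 → ψ = 0.2505
Converged at ψ = 0.2505.
Compositions from xᵢ = zᵢ/(1+ψ(Kᵢ−1)), yᵢ = Kᵢxᵢ:
  1: x = 0.1507, y = 0.5923
  2: x = 0.2277, y = 0.2461
  3: x = 0.6216, y = 0.1616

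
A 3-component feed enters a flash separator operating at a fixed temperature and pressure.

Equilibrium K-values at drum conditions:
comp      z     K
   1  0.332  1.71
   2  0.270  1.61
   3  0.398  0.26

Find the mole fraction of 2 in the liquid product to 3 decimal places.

Newton–Raphson from V/F = 0.67:
  V/F = 0.670: g = -0.3075, g' = -0.985 → V/F = 0.358
  V/F = 0.358: g = -0.0774, g' = -0.577 → V/F = 0.224
  V/F = 0.224: g = -0.0046, g' = -0.515 → V/F = 0.215
Converged at V/F = 0.215.
Compositions from xᵢ = zᵢ/(1+V/F(Kᵢ−1)), yᵢ = Kᵢxᵢ:
  1: x = 0.288, y = 0.493
  2: x = 0.239, y = 0.384
  3: x = 0.473, y = 0.123

x_2 = 0.239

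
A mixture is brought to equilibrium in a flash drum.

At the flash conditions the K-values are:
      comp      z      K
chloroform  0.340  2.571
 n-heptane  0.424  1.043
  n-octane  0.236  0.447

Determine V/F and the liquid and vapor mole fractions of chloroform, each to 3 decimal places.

V/F = 0.850, x_chloroform = 0.146, y_chloroform = 0.374

Material balance + equilibrium reduce to Σ zᵢ(Kᵢ−1)/(1+V/F(Kᵢ−1)) = 0.
g(0) = ΣzᵢKᵢ − 1 = 0.422 and g(1) = 1 − Σzᵢ/Kᵢ = -0.067, so a root lies in (0, 1).
Newton iteration, V/F⁰ = 0.57:
  V/F = 0.570: g = 0.1090, g' = -0.388 → V/F = 0.851
  V/F = 0.851: g = -0.0003, g' = -0.412 → V/F = 0.850
Converged at V/F = 0.850.
Compositions from xᵢ = zᵢ/(1+V/F(Kᵢ−1)), yᵢ = Kᵢxᵢ:
  chloroform: x = 0.146, y = 0.374
  n-heptane: x = 0.409, y = 0.427
  n-octane: x = 0.445, y = 0.199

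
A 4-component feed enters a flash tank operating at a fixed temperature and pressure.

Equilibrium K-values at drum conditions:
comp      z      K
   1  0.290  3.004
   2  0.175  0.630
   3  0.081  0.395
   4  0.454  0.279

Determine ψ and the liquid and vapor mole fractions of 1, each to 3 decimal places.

Rachford–Rice: g(ψ) = Σ zᵢ(Kᵢ−1)/(1+ψ(Kᵢ−1)) = 0.
g(0) = ΣzᵢKᵢ − 1 = 0.140 and g(1) = 1 − Σzᵢ/Kᵢ = -1.207, so a root lies in (0, 1).
Newton–Raphson from ψ = 0.59:
  ψ = 0.590: g = -0.4624, g' = -1.070 → ψ = 0.158
  ψ = 0.158: g = -0.0509, g' = -1.036 → ψ = 0.109
  ψ = 0.109: g = 0.0020, g' = -1.123 → ψ = 0.111
Converged at ψ = 0.111.
Compositions from xᵢ = zᵢ/(1+ψ(Kᵢ−1)), yᵢ = Kᵢxᵢ:
  1: x = 0.237, y = 0.713
  2: x = 0.182, y = 0.115
  3: x = 0.087, y = 0.034
  4: x = 0.493, y = 0.138

ψ = 0.111, x_1 = 0.237, y_1 = 0.713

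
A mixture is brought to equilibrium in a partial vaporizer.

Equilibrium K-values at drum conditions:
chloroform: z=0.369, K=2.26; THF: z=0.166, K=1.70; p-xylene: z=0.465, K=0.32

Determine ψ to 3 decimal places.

Let ψ = V/F and solve Σ zᵢ(Kᵢ−1)/(1+ψ(Kᵢ−1)) = 0.
Check two-phase: ΣzᵢKᵢ = 1.265 > 1 and Σzᵢ/Kᵢ = 1.714 > 1, so g(0) = 0.265 > 0 and g(1) = -0.714 < 0.
Newton iteration, ψ⁰ = 0.55:
  ψ = 0.550: g = -0.1466, g' = -0.795 → ψ = 0.366
  ψ = 0.366: g = -0.0101, g' = -0.707 → ψ = 0.351
Converged at ψ = 0.351.

ψ = 0.351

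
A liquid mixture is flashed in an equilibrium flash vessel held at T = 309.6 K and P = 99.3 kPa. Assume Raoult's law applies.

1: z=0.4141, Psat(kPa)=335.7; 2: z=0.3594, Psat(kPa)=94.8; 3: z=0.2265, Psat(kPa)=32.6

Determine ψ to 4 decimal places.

Raoult's law: Kᵢ = Pᵢˢᵃᵗ/P = Pᵢˢᵃᵗ/99.3.
  K_1 = 335.7/99.3 = 3.380665, K_2 = 94.8/99.3 = 0.954683, K_3 = 32.6/99.3 = 0.328298
Rachford–Rice: g(ψ) = Σ zᵢ(Kᵢ−1)/(1+ψ(Kᵢ−1)) = 0.
Check two-phase: ΣzᵢKᵢ = 1.8174 > 1 and Σzᵢ/Kᵢ = 1.1889 > 1, so g(0) = 0.8174 > 0 and g(1) = -0.1889 < 0.
Newton–Raphson from ψ = 0.5:
  ψ = 0.5000: g = 0.20434, g' = -0.7216 → ψ = 0.7832
  ψ = 0.7832: g = 0.00627, g' = -0.7418 → ψ = 0.7916
Converged at ψ = 0.7916.

ψ = 0.7916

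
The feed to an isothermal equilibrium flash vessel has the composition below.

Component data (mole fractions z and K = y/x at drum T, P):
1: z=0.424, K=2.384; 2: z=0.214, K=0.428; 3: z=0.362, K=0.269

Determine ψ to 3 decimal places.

Rachford–Rice: g(ψ) = Σ zᵢ(Kᵢ−1)/(1+ψ(Kᵢ−1)) = 0.
g(0) = ΣzᵢKᵢ − 1 = 0.200 and g(1) = 1 − Σzᵢ/Kᵢ = -1.024, so a root lies in (0, 1).
Newton–Raphson from ψ = 0.66:
  ψ = 0.660: g = -0.4013, g' = -1.125 → ψ = 0.303
  ψ = 0.303: g = -0.0747, g' = -0.825 → ψ = 0.213
Converged at ψ = 0.213.

ψ = 0.213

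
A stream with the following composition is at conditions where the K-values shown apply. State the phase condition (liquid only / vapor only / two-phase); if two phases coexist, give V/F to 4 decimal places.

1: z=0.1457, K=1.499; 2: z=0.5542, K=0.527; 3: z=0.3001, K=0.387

liquid only

ΣzᵢKᵢ = 0.6266; Σzᵢ/Kᵢ = 1.9243.
Since ΣzᵢKᵢ < 1 the mixture is below its bubble point — single liquid phase.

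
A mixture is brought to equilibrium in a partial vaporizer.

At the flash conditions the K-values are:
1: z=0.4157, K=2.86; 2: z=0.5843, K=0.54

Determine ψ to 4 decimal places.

Rachford–Rice: g(ψ) = Σ zᵢ(Kᵢ−1)/(1+ψ(Kᵢ−1)) = 0.
g(0) = ΣzᵢKᵢ − 1 = 0.5044 and g(1) = 1 − Σzᵢ/Kᵢ = -0.2274, so a root lies in (0, 1).
Binary case is linear: z₁(K₁−1)(1+ψ(K₂−1)) + z₂(K₂−1)(1+ψ(K₁−1)) = 0
⇒ ψ = [z₁(K₁−1)+z₂(K₂−1)] / [−(K₁−1)(K₂−1)] = 0.50442/0.85560 = 0.5896

ψ = 0.5896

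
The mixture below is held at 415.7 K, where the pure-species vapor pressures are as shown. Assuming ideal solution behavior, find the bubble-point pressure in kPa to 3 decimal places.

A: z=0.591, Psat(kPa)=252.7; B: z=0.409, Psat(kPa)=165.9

Pbub = 217.199 kPa

At the bubble point ψ → 0, so ΣzᵢKᵢ = 1 with Kᵢ = Pᵢˢᵃᵗ/P ⇒ P = ΣzᵢPᵢˢᵃᵗ.
P = 0.591·252.7 + 0.409·165.9 = 217.199 kPa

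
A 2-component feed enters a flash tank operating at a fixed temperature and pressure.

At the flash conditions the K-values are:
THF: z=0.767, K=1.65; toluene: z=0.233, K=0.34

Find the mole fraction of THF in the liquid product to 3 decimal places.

Rachford–Rice: g(ψ) = Σ zᵢ(Kᵢ−1)/(1+ψ(Kᵢ−1)) = 0.
Check two-phase: ΣzᵢKᵢ = 1.345 > 1 and Σzᵢ/Kᵢ = 1.150 > 1, so g(0) = 0.345 > 0 and g(1) = -0.150 < 0.
Binary case is linear: z₁(K₁−1)(1+ψ(K₂−1)) + z₂(K₂−1)(1+ψ(K₁−1)) = 0
⇒ ψ = [z₁(K₁−1)+z₂(K₂−1)] / [−(K₁−1)(K₂−1)] = 0.3448/0.4290 = 0.804
Compositions from xᵢ = zᵢ/(1+ψ(Kᵢ−1)), yᵢ = Kᵢxᵢ:
  THF: x = 0.504, y = 0.831
  toluene: x = 0.496, y = 0.169

x_THF = 0.504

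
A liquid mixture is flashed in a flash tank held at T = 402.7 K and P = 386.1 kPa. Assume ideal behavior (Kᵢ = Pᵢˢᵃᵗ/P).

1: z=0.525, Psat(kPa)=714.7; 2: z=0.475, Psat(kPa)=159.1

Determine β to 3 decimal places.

β = 0.335

Raoult's law: Kᵢ = Pᵢˢᵃᵗ/P = Pᵢˢᵃᵗ/386.1.
  K_1 = 714.7/386.1 = 1.85107, K_2 = 159.1/386.1 = 0.41207
Binary case is linear: z₁(K₁−1)(1+β(K₂−1)) + z₂(K₂−1)(1+β(K₁−1)) = 0
⇒ β = [z₁(K₁−1)+z₂(K₂−1)] / [−(K₁−1)(K₂−1)] = 0.1675/0.5004 = 0.335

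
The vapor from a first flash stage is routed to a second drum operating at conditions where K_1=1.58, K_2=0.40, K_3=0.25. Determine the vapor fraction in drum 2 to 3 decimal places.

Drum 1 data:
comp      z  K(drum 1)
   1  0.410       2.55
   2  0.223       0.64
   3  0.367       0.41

Drum 1:
Material balance + equilibrium reduce to Σ zᵢ(Kᵢ−1)/(1+ψ₁(Kᵢ−1)) = 0.
g(0) = ΣzᵢKᵢ − 1 = 0.339 and g(1) = 1 − Σzᵢ/Kᵢ = -0.404, so a root lies in (0, 1).
Newton iteration, ψ₁⁰ = 0.68:
  ψ₁ = 0.680: g = -0.1585, g' = -0.640 → ψ₁ = 0.432
  ψ₁ = 0.432: g = -0.0053, g' = -0.624 → ψ₁ = 0.424
Converged at ψ₁ = 0.424.
Drum-1 compositions:
  1: x = 0.247, y = 0.631
  2: x = 0.263, y = 0.168
  3: x = 0.489, y = 0.201
Drum-2 feed = drum-1 vapor: z₂ = (0.6309, 0.1684, 0.2007).
Drum 2:
Rachford–Rice: g(ψ₂) = Σ zᵢ(Kᵢ−1)/(1+ψ₂(Kᵢ−1)) = 0.
g(0) = ΣzᵢKᵢ − 1 = 0.114 and g(1) = 1 − Σzᵢ/Kᵢ = -0.623, so a root lies in (0, 1).
Newton–Raphson from ψ₂ = 0.61:
  ψ₂ = 0.610: g = -0.1665, g' = -0.650 → ψ₂ = 0.354
  ψ₂ = 0.354: g = -0.0296, g' = -0.453 → ψ₂ = 0.289
  ψ₂ = 0.289: g = -0.0008, g' = -0.428 → ψ₂ = 0.287
Converged at ψ₂ = 0.287.
  1: x = 0.541, y = 0.855
  2: x = 0.203, y = 0.081
  3: x = 0.256, y = 0.064

V/F (drum 2) = 0.287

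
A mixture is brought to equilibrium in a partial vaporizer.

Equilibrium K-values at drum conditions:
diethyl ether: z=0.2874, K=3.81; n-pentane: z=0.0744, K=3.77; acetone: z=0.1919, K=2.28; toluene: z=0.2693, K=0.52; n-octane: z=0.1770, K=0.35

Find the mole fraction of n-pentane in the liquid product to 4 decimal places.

x_n-pentane = 0.0235

Rachford–Rice: g(ψ) = Σ zᵢ(Kᵢ−1)/(1+ψ(Kᵢ−1)) = 0.
g(0) = ΣzᵢKᵢ − 1 = 1.0150 and g(1) = 1 − Σzᵢ/Kᵢ = -0.2029, so a root lies in (0, 1).
Newton iteration, ψ⁰ = 0.5:
  ψ = 0.5000: g = 0.23145, g' = -0.8812 → ψ = 0.7627
  ψ = 0.7627: g = 0.01538, g' = -0.8176 → ψ = 0.7815
  ψ = 0.7815: g = -0.00007, g' = -0.8255 → ψ = 0.7814
Converged at ψ = 0.7814.
Compositions from xᵢ = zᵢ/(1+ψ(Kᵢ−1)), yᵢ = Kᵢxᵢ:
  diethyl ether: x = 0.0899, y = 0.3426
  n-pentane: x = 0.0235, y = 0.0886
  acetone: x = 0.0959, y = 0.2187
  toluene: x = 0.4309, y = 0.2241
  n-octane: x = 0.3597, y = 0.1259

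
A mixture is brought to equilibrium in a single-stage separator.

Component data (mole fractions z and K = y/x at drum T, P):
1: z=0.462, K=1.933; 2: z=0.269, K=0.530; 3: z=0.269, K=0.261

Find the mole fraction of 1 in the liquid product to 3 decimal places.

x_1 = 0.395

Material balance + equilibrium reduce to Σ zᵢ(Kᵢ−1)/(1+V/F(Kᵢ−1)) = 0.
Feasibility: ΣzᵢKᵢ = 1.106, Σzᵢ/Kᵢ = 1.777 — both > 1, two phases present.
Newton–Raphson from V/F = 0.42:
  V/F = 0.420: g = -0.1361, g' = -0.609 → V/F = 0.196
  V/F = 0.196: g = -0.0076, g' = -0.560 → V/F = 0.183
Converged at V/F = 0.183.
Compositions from xᵢ = zᵢ/(1+V/F(Kᵢ−1)), yᵢ = Kᵢxᵢ:
  1: x = 0.395, y = 0.763
  2: x = 0.294, y = 0.156
  3: x = 0.311, y = 0.081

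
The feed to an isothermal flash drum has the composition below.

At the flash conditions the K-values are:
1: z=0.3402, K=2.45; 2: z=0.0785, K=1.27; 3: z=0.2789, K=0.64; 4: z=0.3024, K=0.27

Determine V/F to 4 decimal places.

Rachford–Rice: g(V/F) = Σ zᵢ(Kᵢ−1)/(1+V/F(Kᵢ−1)) = 0.
g(0) = ΣzᵢKᵢ − 1 = 0.1933 and g(1) = 1 − Σzᵢ/Kᵢ = -0.7564, so a root lies in (0, 1).
Newton iteration, V/F⁰ = 0.58:
  V/F = 0.5800: g = -0.22348, g' = -0.7578 → V/F = 0.2851
  V/F = 0.2851: g = -0.02195, g' = -0.6649 → V/F = 0.2521
  V/F = 0.2521: g = 0.00015, g' = -0.6744 → V/F = 0.2523
Converged at V/F = 0.2523.

V/F = 0.2523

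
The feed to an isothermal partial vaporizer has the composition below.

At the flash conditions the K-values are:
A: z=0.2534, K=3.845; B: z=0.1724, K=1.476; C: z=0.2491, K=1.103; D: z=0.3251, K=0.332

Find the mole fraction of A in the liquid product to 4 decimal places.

Rachford–Rice: g(V/F) = Σ zᵢ(Kᵢ−1)/(1+V/F(Kᵢ−1)) = 0.
Check two-phase: ΣzᵢKᵢ = 1.6115 > 1 and Σzᵢ/Kᵢ = 1.3878 > 1, so g(0) = 0.6115 > 0 and g(1) = -0.3878 < 0.
Newton iteration, V/F⁰ = 0.4:
  V/F = 0.4000: g = 0.13442, g' = -0.7488 → V/F = 0.5795
  V/F = 0.5795: g = 0.00638, g' = -0.7049 → V/F = 0.5886
  V/F = 0.5886: g = -0.00001, g' = -0.7069 → V/F = 0.5885
Converged at V/F = 0.5885.
Compositions from xᵢ = zᵢ/(1+V/F(Kᵢ−1)), yᵢ = Kᵢxᵢ:
  A: x = 0.0947, y = 0.3643
  B: x = 0.1347, y = 0.1988
  C: x = 0.2349, y = 0.2591
  D: x = 0.5357, y = 0.1779

x_A = 0.0947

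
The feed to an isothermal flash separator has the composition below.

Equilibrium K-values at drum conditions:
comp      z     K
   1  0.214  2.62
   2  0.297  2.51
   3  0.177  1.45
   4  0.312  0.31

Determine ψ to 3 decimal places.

ψ = 0.728

Newton–Raphson from ψ = 0.7:
  ψ = 0.700: g = 0.0246, g' = -0.860 → ψ = 0.729
  ψ = 0.729: g = -0.0005, g' = -0.893 → ψ = 0.728
Converged at ψ = 0.728.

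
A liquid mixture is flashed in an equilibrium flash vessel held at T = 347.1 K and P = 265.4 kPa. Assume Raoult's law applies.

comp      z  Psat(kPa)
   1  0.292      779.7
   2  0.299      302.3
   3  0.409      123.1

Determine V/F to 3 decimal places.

V/F = 0.553

Raoult's law: Kᵢ = Pᵢˢᵃᵗ/P = Pᵢˢᵃᵗ/265.4.
  K_1 = 779.7/265.4 = 2.93783, K_2 = 302.3/265.4 = 1.13904, K_3 = 123.1/265.4 = 0.46383
Newton–Raphson from V/F = 0.5:
  V/F = 0.500: g = 0.0266, g' = -0.507 → V/F = 0.553
Converged at V/F = 0.553.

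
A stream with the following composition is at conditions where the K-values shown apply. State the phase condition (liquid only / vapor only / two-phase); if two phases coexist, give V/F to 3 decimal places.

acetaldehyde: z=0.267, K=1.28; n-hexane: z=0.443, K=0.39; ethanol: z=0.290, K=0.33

ΣzᵢKᵢ = 0.610; Σzᵢ/Kᵢ = 2.223.
Since ΣzᵢKᵢ < 1 the mixture is below its bubble point — single liquid phase.

liquid only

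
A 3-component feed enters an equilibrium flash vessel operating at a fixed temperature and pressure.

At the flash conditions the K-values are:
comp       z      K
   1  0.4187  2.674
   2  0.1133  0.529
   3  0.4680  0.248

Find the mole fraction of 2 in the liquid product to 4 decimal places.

Material balance + equilibrium reduce to Σ zᵢ(Kᵢ−1)/(1+β(Kᵢ−1)) = 0.
Feasibility: ΣzᵢKᵢ = 1.2956, Σzᵢ/Kᵢ = 2.2579 — both > 1, two phases present.
Newton–Raphson from β = 0.64:
  β = 0.6400: g = -0.41648, g' = -1.3086 → β = 0.3217
  β = 0.3217: g = -0.07160, g' = -0.9911 → β = 0.2495
  β = 0.2495: g = 0.00073, g' = -1.0171 → β = 0.2502
Converged at β = 0.2502.
Compositions from xᵢ = zᵢ/(1+β(Kᵢ−1)), yᵢ = Kᵢxᵢ:
  1: x = 0.2951, y = 0.7891
  2: x = 0.1284, y = 0.0679
  3: x = 0.5765, y = 0.1430

x_2 = 0.1284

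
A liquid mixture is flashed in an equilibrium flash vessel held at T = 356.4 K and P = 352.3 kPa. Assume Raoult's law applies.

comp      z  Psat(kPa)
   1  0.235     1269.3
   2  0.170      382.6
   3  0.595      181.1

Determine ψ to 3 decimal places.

Raoult's law: Kᵢ = Pᵢˢᵃᵗ/P = Pᵢˢᵃᵗ/352.3.
  K_1 = 1269.3/352.3 = 3.60290, K_2 = 382.6/352.3 = 1.08601, K_3 = 181.1/352.3 = 0.51405
Material balance + equilibrium reduce to Σ zᵢ(Kᵢ−1)/(1+ψ(Kᵢ−1)) = 0.
Check two-phase: ΣzᵢKᵢ = 1.337 > 1 and Σzᵢ/Kᵢ = 1.379 > 1, so g(0) = 0.337 > 0 and g(1) = -0.379 < 0.
Newton iteration, ψ⁰ = 0.5:
  ψ = 0.500: g = -0.1021, g' = -0.547 → ψ = 0.313
  ψ = 0.313: g = 0.0101, g' = -0.680 → ψ = 0.328
Converged at ψ = 0.328.

ψ = 0.328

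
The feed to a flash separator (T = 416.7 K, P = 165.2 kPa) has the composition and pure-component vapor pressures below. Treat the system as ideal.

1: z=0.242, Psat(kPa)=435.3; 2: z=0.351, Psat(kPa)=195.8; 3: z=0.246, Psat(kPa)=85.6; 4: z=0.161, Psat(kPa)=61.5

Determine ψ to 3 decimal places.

Raoult's law: Kᵢ = Pᵢˢᵃᵗ/P = Pᵢˢᵃᵗ/165.2.
  K_1 = 435.3/165.2 = 2.63499, K_2 = 195.8/165.2 = 1.18523, K_3 = 85.6/165.2 = 0.51816, K_4 = 61.5/165.2 = 0.37228
Let ψ = V/F and solve Σ zᵢ(Kᵢ−1)/(1+ψ(Kᵢ−1)) = 0.
Check two-phase: ΣzᵢKᵢ = 1.241 > 1 and Σzᵢ/Kᵢ = 1.295 > 1, so g(0) = 0.241 > 0 and g(1) = -0.295 < 0.
Newton iteration, ψ⁰ = 0.5:
  ψ = 0.500: g = -0.0262, g' = -0.440 → ψ = 0.440
Converged at ψ = 0.440.

ψ = 0.440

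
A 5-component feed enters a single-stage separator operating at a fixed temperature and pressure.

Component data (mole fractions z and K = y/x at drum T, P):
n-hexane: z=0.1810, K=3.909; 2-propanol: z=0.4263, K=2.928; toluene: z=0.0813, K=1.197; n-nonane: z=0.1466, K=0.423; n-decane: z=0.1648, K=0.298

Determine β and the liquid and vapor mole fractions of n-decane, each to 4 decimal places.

Let β = V/F and solve Σ zᵢ(Kᵢ−1)/(1+β(Kᵢ−1)) = 0.
g(0) = ΣzᵢKᵢ − 1 = 1.1642 and g(1) = 1 − Σzᵢ/Kᵢ = -0.1594, so a root lies in (0, 1).
Newton–Raphson from β = 0.5:
  β = 0.5000: g = 0.35044, g' = -0.9569 → β = 0.8662
  β = 0.8662: g = 0.00679, g' = -1.0720 → β = 0.8726
  β = 0.8726: g = -0.00004, g' = -1.0838 → β = 0.8725
Converged at β = 0.8725.
Compositions from xᵢ = zᵢ/(1+β(Kᵢ−1)), yᵢ = Kᵢxᵢ:
  n-hexane: x = 0.0512, y = 0.2000
  2-propanol: x = 0.1589, y = 0.4654
  toluene: x = 0.0694, y = 0.0830
  n-nonane: x = 0.2952, y = 0.1249
  n-decane: x = 0.4253, y = 0.1267

β = 0.8725, x_n-decane = 0.4253, y_n-decane = 0.1267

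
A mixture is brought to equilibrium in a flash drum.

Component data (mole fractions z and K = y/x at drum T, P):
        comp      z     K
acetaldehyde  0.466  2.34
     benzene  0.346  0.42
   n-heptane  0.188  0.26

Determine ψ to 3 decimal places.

ψ = 0.331

Let ψ = V/F and solve Σ zᵢ(Kᵢ−1)/(1+ψ(Kᵢ−1)) = 0.
Feasibility: ΣzᵢKᵢ = 1.285, Σzᵢ/Kᵢ = 1.746 — both > 1, two phases present.
Newton–Raphson from ψ = 0.5:
  ψ = 0.500: g = -0.1296, g' = -0.790 → ψ = 0.336
  ψ = 0.336: g = -0.0039, g' = -0.760 → ψ = 0.331
Converged at ψ = 0.331.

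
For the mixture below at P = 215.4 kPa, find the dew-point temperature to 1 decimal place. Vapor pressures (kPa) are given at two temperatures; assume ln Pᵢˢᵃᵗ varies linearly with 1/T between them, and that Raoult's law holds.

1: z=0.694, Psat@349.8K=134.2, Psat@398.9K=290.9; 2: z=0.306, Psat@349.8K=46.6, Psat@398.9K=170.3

Dew-point temperature: Σzᵢ·P/Pᵢˢᵃᵗ(T) = 1. Interpolate ln Pᵢˢᵃᵗ = aᵢ + bᵢ/T.
  T = 349.8 K: ΣzᵢP/Pᵢˢᵃᵗ = 2.5283
  T = 398.9 K: ΣzᵢP/Pᵢˢᵃᵗ = 0.9009
  T = 374.4 K: ΣzᵢP/Pᵢˢᵃᵗ = 1.4452
  T = 386.6 K: ΣzᵢP/Pᵢˢᵃᵗ = 1.1316
  T = 392.8 K: ΣzᵢP/Pᵢˢᵃᵗ = 1.0065
  T = 395.9 K: ΣzᵢP/Pᵢˢᵃᵗ = 0.9509
  T = 394.4 K: ΣzᵢP/Pᵢˢᵃᵗ = 0.9773
Interpolating between 392.8 K and 394.4 K gives T ≈ 393.2 K.

T = 393.2 K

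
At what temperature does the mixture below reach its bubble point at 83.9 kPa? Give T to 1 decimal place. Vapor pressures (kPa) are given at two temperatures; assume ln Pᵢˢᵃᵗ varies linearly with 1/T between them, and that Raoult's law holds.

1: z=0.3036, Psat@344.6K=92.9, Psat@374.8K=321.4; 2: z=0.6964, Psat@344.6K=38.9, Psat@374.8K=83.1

T = 356.4 K

Bubble-point temperature: ΣzᵢPᵢˢᵃᵗ(T) = P. Interpolate ln Pᵢˢᵃᵗ = aᵢ + bᵢ/T.
  T = 344.6 K: ΣzᵢPᵢˢᵃᵗ = 55.29 kPa
  T = 374.8 K: ΣzᵢPᵢˢᵃᵗ = 155.45 kPa
  T = 359.7 K: ΣzᵢPᵢˢᵃᵗ = 94.08 kPa
  T = 352.1 K: ΣzᵢPᵢˢᵃᵗ = 72.27 kPa
  T = 355.9 K: ΣzᵢPᵢˢᵃᵗ = 82.53 kPa
  T = 357.8 K: ΣzᵢPᵢˢᵃᵗ = 88.13 kPa
Interpolating between 355.9 K and 357.8 K gives T ≈ 356.4 K.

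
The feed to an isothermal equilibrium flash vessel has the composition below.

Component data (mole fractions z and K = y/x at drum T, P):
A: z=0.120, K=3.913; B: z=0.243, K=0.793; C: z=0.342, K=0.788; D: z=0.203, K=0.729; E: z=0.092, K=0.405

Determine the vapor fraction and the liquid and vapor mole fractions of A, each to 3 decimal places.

Rachford–Rice: g(ψ) = Σ zᵢ(Kᵢ−1)/(1+ψ(Kᵢ−1)) = 0.
Feasibility: ΣzᵢKᵢ = 1.117, Σzᵢ/Kᵢ = 1.277 — both > 1, two phases present.
Newton–Raphson from ψ = 0.5:
  ψ = 0.500: g = -0.1365, g' = -0.287 → ψ = 0.024
  ψ = 0.024: g = 0.0921, g' = -0.963 → ψ = 0.120
  ψ = 0.120: g = 0.0173, g' = -0.640 → ψ = 0.147
  ψ = 0.147: g = 0.0008, g' = -0.582 → ψ = 0.148
Converged at ψ = 0.148.
Compositions from xᵢ = zᵢ/(1+ψ(Kᵢ−1)), yᵢ = Kᵢxᵢ:
  A: x = 0.084, y = 0.328
  B: x = 0.251, y = 0.199
  C: x = 0.353, y = 0.278
  D: x = 0.212, y = 0.154
  E: x = 0.101, y = 0.041

ψ = 0.148, x_A = 0.084, y_A = 0.328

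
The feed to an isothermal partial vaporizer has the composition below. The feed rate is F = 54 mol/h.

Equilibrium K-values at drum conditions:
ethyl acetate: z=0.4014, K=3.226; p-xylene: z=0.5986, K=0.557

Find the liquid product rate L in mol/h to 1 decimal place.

Binary case is linear: z₁(K₁−1)(1+β(K₂−1)) + z₂(K₂−1)(1+β(K₁−1)) = 0
⇒ β = [z₁(K₁−1)+z₂(K₂−1)] / [−(K₁−1)(K₂−1)] = 0.62834/0.98612 = 0.6372
Then V = β·F = 0.6372·54 = 34.4 mol/h and L = F − V = 19.6 mol/h.

L = 19.6 mol/h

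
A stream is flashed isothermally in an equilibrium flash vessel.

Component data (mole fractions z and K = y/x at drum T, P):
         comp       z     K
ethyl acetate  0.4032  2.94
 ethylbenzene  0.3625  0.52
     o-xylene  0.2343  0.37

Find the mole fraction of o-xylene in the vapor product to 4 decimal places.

y_o-xylene = 0.1195

Rachford–Rice: g(ψ) = Σ zᵢ(Kᵢ−1)/(1+ψ(Kᵢ−1)) = 0.
Feasibility: ΣzᵢKᵢ = 1.4606, Σzᵢ/Kᵢ = 1.4675 — both > 1, two phases present.
Iterate (Newton) starting at ψ = 0.47:
  ψ = 0.4700: g = -0.02524, g' = -0.7421 → ψ = 0.4360
  ψ = 0.4360: g = 0.00022, g' = -0.7557 → ψ = 0.4363
Converged at ψ = 0.4363.
Compositions from xᵢ = zᵢ/(1+ψ(Kᵢ−1)), yᵢ = Kᵢxᵢ:
  ethyl acetate: x = 0.2184, y = 0.6420
  ethylbenzene: x = 0.4585, y = 0.2384
  o-xylene: x = 0.3231, y = 0.1195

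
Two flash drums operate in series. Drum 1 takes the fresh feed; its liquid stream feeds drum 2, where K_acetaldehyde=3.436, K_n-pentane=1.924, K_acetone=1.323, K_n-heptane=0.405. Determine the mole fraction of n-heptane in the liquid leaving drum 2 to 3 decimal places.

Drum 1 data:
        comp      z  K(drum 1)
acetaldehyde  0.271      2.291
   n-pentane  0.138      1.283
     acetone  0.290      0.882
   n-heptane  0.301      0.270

Drum 1:
Material balance + equilibrium reduce to Σ zᵢ(Kᵢ−1)/(1+ψ₁(Kᵢ−1)) = 0.
g(0) = ΣzᵢKᵢ − 1 = 0.135 and g(1) = 1 − Σzᵢ/Kᵢ = -0.669, so a root lies in (0, 1).
Iterate (Newton) starting at ψ₁ = 0.47:
  ψ₁ = 0.470: g = -0.1185, g' = -0.560 → ψ₁ = 0.258
  ψ₁ = 0.258: g = -0.0073, g' = -0.512 → ψ₁ = 0.244
Converged at ψ₁ = 0.244.
Drum-1 compositions:
  acetaldehyde: x = 0.206, y = 0.472
  n-pentane: x = 0.129, y = 0.166
  acetone: x = 0.299, y = 0.263
  n-heptane: x = 0.366, y = 0.099
Drum-2 feed = drum-1 liquid: z₂ = (0.2061, 0.1291, 0.2986, 0.3662).
Drum 2:
Material balance + equilibrium reduce to Σ zᵢ(Kᵢ−1)/(1+ψ₂(Kᵢ−1)) = 0.
Feasibility: ΣzᵢKᵢ = 1.500, Σzᵢ/Kᵢ = 1.257 — both > 1, two phases present.
Iterate (Newton) starting at ψ₂ = 0.5:
  ψ₂ = 0.500: g = 0.0808, g' = -0.586 → ψ₂ = 0.638
  ψ₂ = 0.638: g = 0.0004, g' = -0.589 → ψ₂ = 0.639
Converged at ψ₂ = 0.639.
  acetaldehyde: x = 0.081, y = 0.277
  n-pentane: x = 0.081, y = 0.156
  acetone: x = 0.248, y = 0.327
  n-heptane: x = 0.591, y = 0.239

x_n-heptane (drum 2) = 0.591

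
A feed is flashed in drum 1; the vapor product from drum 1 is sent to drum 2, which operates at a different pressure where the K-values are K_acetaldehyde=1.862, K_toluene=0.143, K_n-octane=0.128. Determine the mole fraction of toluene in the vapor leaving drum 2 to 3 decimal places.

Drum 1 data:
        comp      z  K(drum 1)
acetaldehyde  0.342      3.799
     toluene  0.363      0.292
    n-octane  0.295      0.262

y_toluene (drum 2) = 0.041

Drum 1:
Let ψ₁ = V/F and solve Σ zᵢ(Kᵢ−1)/(1+ψ₁(Kᵢ−1)) = 0.
Check two-phase: ΣzᵢKᵢ = 1.483 > 1 and Σzᵢ/Kᵢ = 2.459 > 1, so g(0) = 0.483 > 0 and g(1) = -1.459 < 0.
Iterate (Newton) starting at ψ₁ = 0.32:
  ψ₁ = 0.320: g = -0.1123, g' = -1.325 → ψ₁ = 0.235
  ψ₁ = 0.235: g = 0.0054, g' = -1.471 → ψ₁ = 0.239
Converged at ψ₁ = 0.239.
Drum-1 compositions:
  acetaldehyde: x = 0.205, y = 0.779
  toluene: x = 0.437, y = 0.128
  n-octane: x = 0.358, y = 0.094
Drum-2 feed = drum-1 vapor: z₂ = (0.7786, 0.1276, 0.0938).
Drum 2:
Material balance + equilibrium reduce to Σ zᵢ(Kᵢ−1)/(1+ψ₂(Kᵢ−1)) = 0.
g(0) = ΣzᵢKᵢ − 1 = 0.480 and g(1) = 1 − Σzᵢ/Kᵢ = -1.043, so a root lies in (0, 1).
Iterate (Newton) starting at ψ₂ = 0.41:
  ψ₂ = 0.410: g = 0.2000, g' = -0.711 → ψ₂ = 0.691
  ψ₂ = 0.691: g = -0.0535, g' = -1.243 → ψ₂ = 0.648
  ψ₂ = 0.648: g = -0.0035, g' = -1.089 → ψ₂ = 0.645
Converged at ψ₂ = 0.645.
  acetaldehyde: x = 0.500, y = 0.932
  toluene: x = 0.285, y = 0.041
  n-octane: x = 0.214, y = 0.027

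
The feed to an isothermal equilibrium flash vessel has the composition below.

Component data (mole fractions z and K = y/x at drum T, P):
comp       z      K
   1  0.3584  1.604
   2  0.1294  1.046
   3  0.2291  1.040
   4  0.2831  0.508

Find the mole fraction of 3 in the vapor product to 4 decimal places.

Iterate (Newton) starting at V/F = 0.67:
  V/F = 0.6700: g = -0.03897, g' = -0.2194 → V/F = 0.4924
  V/F = 0.4924: g = -0.00215, g' = -0.1976 → V/F = 0.4815
Converged at V/F = 0.4815.
Compositions from xᵢ = zᵢ/(1+V/F(Kᵢ−1)), yᵢ = Kᵢxᵢ:
  1: x = 0.2777, y = 0.4454
  2: x = 0.1266, y = 0.1324
  3: x = 0.2248, y = 0.2338
  4: x = 0.3710, y = 0.1885

y_3 = 0.2338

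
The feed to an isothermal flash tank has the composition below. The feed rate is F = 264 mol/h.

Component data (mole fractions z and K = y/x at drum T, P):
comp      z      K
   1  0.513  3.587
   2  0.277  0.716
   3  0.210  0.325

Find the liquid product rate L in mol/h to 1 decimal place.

L = 46.0 mol/h

Material balance + equilibrium reduce to Σ zᵢ(Kᵢ−1)/(1+ψ(Kᵢ−1)) = 0.
g(0) = ΣzᵢKᵢ − 1 = 1.107 and g(1) = 1 − Σzᵢ/Kᵢ = -0.176, so a root lies in (0, 1).
Newton iteration, ψ⁰ = 0.5:
  ψ = 0.500: g = 0.2730, g' = -0.901 → ψ = 0.803
  ψ = 0.803: g = 0.0199, g' = -0.856 → ψ = 0.826
Converged at ψ = 0.826.
Then V = ψ·F = 0.8259·264 = 218.0 mol/h and L = F − V = 46.0 mol/h.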